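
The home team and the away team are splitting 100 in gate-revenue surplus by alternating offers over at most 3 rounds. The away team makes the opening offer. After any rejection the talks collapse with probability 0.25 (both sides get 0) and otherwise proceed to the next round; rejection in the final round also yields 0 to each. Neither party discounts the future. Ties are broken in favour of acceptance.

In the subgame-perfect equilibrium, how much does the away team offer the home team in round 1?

18.75

Round 3 (the away team proposes): rejection yields 0 for the home team; the away team offers 0 and keeps 100.
Round 2 (the home team proposes): rejecting gives the away team an expected 0.75 × 100 = 75. The home team offers 75 and keeps 100 − 75 = 25.
Round 1 (the away team proposes): rejecting gives the home team an expected 0.75 × 25 = 18.75. The away team offers 18.75 and keeps 100 − 18.75 = 81.25.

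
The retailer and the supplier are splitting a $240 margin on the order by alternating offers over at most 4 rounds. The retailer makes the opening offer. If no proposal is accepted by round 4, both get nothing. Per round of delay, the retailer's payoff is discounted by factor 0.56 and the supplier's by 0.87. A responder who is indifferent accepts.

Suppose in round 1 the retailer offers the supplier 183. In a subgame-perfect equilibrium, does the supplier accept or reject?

Round 4 (the supplier proposes): the retailer will accept anything ≥ 0, so the supplier offers 0 and keeps 240.
Round 3 (the retailer proposes): the supplier can get 240 next round, worth 0.87 × 240 = 208.8 now, so the retailer offers 208.8, keeping 31.2.
Round 2 (the supplier proposes): the retailer can get 31.2 next round, worth 0.56 × 31.2 = 17.472 now. The supplier offers 17.472 and keeps 240 − 17.472 = 222.528.
So by rejecting in round 1, the supplier gets 222.528 next round, worth 0.87 × 222.528 = 193.59936 now.
Offer 183 < 193.59936, so the supplier rejects.

Reject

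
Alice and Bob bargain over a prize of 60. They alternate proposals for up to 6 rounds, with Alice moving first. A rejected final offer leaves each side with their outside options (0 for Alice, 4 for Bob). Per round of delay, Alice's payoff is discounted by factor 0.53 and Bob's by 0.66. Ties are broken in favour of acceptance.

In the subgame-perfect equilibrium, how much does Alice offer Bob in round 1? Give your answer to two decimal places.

Round 6 (Bob proposes): Alice will accept anything ≥ 0, so Bob offers 0 and keeps 60.
Round 5 (Alice proposes): Bob can get 60 next round, worth 0.66 × 60 = 39.6 now. Alice offers 39.6 and keeps 60 − 39.6 = 20.4.
Round 4 (Bob proposes): Alice can get 20.4 next round, worth 0.53 × 20.4 = 10.812 now. Bob offers 10.812 and keeps 60 − 10.812 = 49.188.
Round 3 (Alice proposes): Bob can get 49.188 next round, worth 0.66 × 49.188 = 32.46408 now. Alice offers 32.46408 and keeps 60 − 32.46408 = 27.53592.
Round 2 (Bob proposes): Alice can get 27.53592 next round, worth 0.53 × 27.53592 = 14.5940376 now, so Bob offers 14.5940376, keeping 45.4059624.
Round 1 (Alice proposes): Bob can get 45.4059624 next round, worth 0.66 × 45.4059624 = 29.967935184 now; Alice offers that and keeps 30.032064816.

29.97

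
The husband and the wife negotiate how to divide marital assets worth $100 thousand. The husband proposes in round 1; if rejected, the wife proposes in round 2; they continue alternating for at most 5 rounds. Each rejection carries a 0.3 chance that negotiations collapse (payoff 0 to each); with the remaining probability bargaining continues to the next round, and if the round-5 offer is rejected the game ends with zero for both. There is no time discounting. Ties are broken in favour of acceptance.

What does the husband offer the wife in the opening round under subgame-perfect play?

By backward induction:
Round 5 (the husband proposes): the wife will accept anything ≥ 0, so the husband offers 0 and keeps 100.
Round 4 (the wife proposes): rejecting gives the husband an expected 0.7 × 100 = 70, so the wife offers 70, keeping 30.
Round 3 (the husband proposes): rejecting gives the wife an expected 0.7 × 30 = 21, so the husband offers 21, keeping 79.
Round 2 (the wife proposes): rejecting gives the husband an expected 0.7 × 79 = 55.3. The wife offers 55.3 and keeps 100 − 55.3 = 44.7.
Round 1 (the husband proposes): rejecting gives the wife an expected 0.7 × 44.7 = 31.29; the husband offers that and keeps 68.71.

31.29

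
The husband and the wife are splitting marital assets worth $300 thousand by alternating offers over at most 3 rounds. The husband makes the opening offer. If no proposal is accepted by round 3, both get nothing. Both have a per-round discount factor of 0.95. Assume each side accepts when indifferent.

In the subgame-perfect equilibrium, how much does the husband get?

285.75

Solve by backward induction from round 3.
Round 3 (the husband proposes): rejection yields 0 for the wife; the husband offers 0 and keeps 300.
Round 2 (the wife proposes): the husband can get 300 next round, worth 0.95 × 300 = 285 now. The wife offers 285 and keeps 300 − 285 = 15.
Round 1 (the husband proposes): the wife can get 15 next round, worth 0.95 × 15 = 14.25 now; the husband offers that and keeps 285.75.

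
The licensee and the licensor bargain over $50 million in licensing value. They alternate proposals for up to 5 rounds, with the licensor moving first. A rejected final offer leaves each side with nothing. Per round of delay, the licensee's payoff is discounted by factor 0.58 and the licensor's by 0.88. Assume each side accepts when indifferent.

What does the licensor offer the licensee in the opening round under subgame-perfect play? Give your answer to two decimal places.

Round 5 (the licensor proposes): the licensee will accept anything ≥ 0, so the licensor offers 0 and keeps 50.
Round 4 (the licensee proposes): the licensor can get 50 next round, worth 0.88 × 50 = 44 now, so the licensee offers 44, keeping 6.
Round 3 (the licensor proposes): the licensee can get 6 next round, worth 0.58 × 6 = 3.48 now; the licensor offers that and keeps 46.52.
Round 2 (the licensee proposes): the licensor can get 46.52 next round, worth 0.88 × 46.52 = 40.9376 now, so the licensee offers 40.9376, keeping 9.0624.
Round 1 (the licensor proposes): the licensee can get 9.0624 next round, worth 0.58 × 9.0624 = 5.256192 now. The licensor offers 5.256192 and keeps 50 − 5.256192 = 44.743808.

5.26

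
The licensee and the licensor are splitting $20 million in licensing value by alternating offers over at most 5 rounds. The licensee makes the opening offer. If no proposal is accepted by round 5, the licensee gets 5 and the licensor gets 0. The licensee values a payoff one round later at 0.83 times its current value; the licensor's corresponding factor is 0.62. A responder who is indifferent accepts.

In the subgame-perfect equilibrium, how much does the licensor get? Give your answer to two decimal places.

Round 5 (the licensee proposes): rejection yields 0 for the licensor; the licensee offers 0 and keeps 20.
Round 4 (the licensor proposes): the licensee can get 20 next round, worth 0.83 × 20 = 16.6 now, so the licensor offers 16.6, keeping 3.4.
Round 3 (the licensee proposes): the licensor can get 3.4 next round, worth 0.62 × 3.4 = 2.108 now, so the licensee offers 2.108, keeping 17.892.
Round 2 (the licensor proposes): the licensee can get 17.892 next round, worth 0.83 × 17.892 = 14.85036 now, so the licensor offers 14.85036, keeping 5.14964.
Round 1 (the licensee proposes): the licensor can get 5.14964 next round, worth 0.62 × 5.14964 = 3.1927768 now; the licensee offers that and keeps 16.8072232.

3.19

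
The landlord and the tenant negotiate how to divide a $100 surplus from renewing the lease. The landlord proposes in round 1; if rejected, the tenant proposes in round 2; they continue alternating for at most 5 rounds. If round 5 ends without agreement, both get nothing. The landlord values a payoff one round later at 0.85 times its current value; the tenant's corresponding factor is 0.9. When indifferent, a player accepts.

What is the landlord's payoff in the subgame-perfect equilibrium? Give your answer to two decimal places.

76.17

Round 5 (the landlord proposes): rejection yields 0 for the tenant; the landlord offers 0 and keeps 100.
Round 4 (the tenant proposes): the landlord can get 100 next round, worth 0.85 × 100 = 85 now. The tenant offers 85 and keeps 100 − 85 = 15.
Round 3 (the landlord proposes): the tenant can get 15 next round, worth 0.9 × 15 = 13.5 now, so the landlord offers 13.5, keeping 86.5.
Round 2 (the tenant proposes): the landlord can get 86.5 next round, worth 0.85 × 86.5 = 73.525 now; the tenant offers that and keeps 26.475.
Round 1 (the landlord proposes): the tenant can get 26.475 next round, worth 0.9 × 26.475 = 23.8275 now, so the landlord offers 23.8275, keeping 76.1725.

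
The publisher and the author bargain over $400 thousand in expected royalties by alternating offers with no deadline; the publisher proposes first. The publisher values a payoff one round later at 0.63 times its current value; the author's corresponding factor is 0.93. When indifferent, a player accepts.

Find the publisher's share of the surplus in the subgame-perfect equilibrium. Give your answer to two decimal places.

Let x be the publisher's share when the publisher proposes and y be the author's share when the author proposes.
The author accepts iff offered ≥ 0.93·y, so x = 400 − 0.93y. Symmetrically y = 400 − 0.63x.
Substituting: x = 400 − 0.93(400 − 0.63x), giving x(1 − 0.63·0.93) = 400(1 − 0.93).
So x = 400 × 0.07 / 0.4141 ≈ 67.6165, and the author receives 400 − x ≈ 332.3835.

67.62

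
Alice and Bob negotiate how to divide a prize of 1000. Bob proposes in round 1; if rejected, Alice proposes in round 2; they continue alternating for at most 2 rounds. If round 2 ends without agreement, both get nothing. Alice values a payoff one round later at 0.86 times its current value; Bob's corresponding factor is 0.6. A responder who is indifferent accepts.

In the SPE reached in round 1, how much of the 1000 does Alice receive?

Solve by backward induction from round 2.
Round 2 (Alice proposes): rejection yields 0 for Bob; Alice offers 0 and keeps 1000.
Round 1 (Bob proposes): Alice can get 1000 next round, worth 0.86 × 1000 = 860 now. Bob offers 860 and keeps 1000 − 860 = 140.

860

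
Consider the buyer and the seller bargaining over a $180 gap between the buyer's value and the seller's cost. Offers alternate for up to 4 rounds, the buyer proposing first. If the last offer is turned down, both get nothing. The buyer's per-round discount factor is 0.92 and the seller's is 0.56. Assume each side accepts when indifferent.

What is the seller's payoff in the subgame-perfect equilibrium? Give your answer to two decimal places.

60.00

By backward induction:
Round 4 (the seller proposes): rejection yields 0 for the buyer; the seller offers 0 and keeps 180.
Round 3 (the buyer proposes): the seller can get 180 next round, worth 0.56 × 180 = 100.8 now. The buyer offers 100.8 and keeps 180 − 100.8 = 79.2.
Round 2 (the seller proposes): the buyer can get 79.2 next round, worth 0.92 × 79.2 = 72.864 now. The seller offers 72.864 and keeps 180 − 72.864 = 107.136.
Round 1 (the buyer proposes): the seller can get 107.136 next round, worth 0.56 × 107.136 = 59.99616 now. The buyer offers 59.99616 and keeps 180 − 59.99616 = 120.00384.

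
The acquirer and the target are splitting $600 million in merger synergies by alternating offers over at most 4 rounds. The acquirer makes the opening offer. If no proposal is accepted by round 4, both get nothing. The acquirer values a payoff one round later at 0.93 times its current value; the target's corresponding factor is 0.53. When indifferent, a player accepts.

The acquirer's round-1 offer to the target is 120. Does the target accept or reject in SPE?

Reject

Round 4 (the target proposes): rejection yields 0 for the acquirer; the target offers 0 and keeps 600.
Round 3 (the acquirer proposes): the target can get 600 next round, worth 0.53 × 600 = 318 now; the acquirer offers that and keeps 282.
Round 2 (the target proposes): the acquirer can get 282 next round, worth 0.93 × 282 = 262.26 now, so the target offers 262.26, keeping 337.74.
So by rejecting in round 1, the target gets 337.74 next round, worth 0.53 × 337.74 = 179.0022 now.
Offer 120 < 179.0022, so the target rejects.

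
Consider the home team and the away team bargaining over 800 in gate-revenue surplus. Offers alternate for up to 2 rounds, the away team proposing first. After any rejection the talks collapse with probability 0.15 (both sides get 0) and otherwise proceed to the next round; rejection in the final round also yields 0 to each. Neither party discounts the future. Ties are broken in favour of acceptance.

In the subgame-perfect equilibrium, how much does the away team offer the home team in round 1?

Round 2 (the home team proposes): the away team will accept anything ≥ 0, so the home team offers 0 and keeps 800.
Round 1 (the away team proposes): rejecting gives the home team an expected 0.85 × 800 = 680; the away team offers that and keeps 120.

680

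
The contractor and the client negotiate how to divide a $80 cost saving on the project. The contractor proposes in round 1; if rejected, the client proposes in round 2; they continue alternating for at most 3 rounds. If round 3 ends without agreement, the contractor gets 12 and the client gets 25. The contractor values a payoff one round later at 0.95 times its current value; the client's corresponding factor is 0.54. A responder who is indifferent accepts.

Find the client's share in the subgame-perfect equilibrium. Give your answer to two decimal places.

14.99

Round 3 (the contractor proposes): the client gets 25 if talks fail, so the contractor offers 25 and keeps 55.
Round 2 (the client proposes): the contractor can get 55 next round, worth 0.95 × 55 = 52.25 now, so the client offers 52.25, keeping 27.75.
Round 1 (the contractor proposes): the client can get 27.75 next round, worth 0.54 × 27.75 = 14.985 now, so the contractor offers 14.985, keeping 65.015.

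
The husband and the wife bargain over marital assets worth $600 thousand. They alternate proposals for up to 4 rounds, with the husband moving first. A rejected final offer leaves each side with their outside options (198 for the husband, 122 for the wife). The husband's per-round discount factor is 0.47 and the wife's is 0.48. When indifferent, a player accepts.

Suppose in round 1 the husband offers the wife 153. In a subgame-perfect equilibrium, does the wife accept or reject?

Round 4 (the wife proposes): the husband gets 198 if talks fail, so the wife offers 198 and keeps 402.
Round 3 (the husband proposes): the wife can get 402 next round, worth 0.48 × 402 = 192.96 now. The husband offers 192.96 and keeps 600 − 192.96 = 407.04.
Round 2 (the wife proposes): the husband can get 407.04 next round, worth 0.47 × 407.04 = 191.3088 now, so the wife offers 191.3088, keeping 408.6912.
So by rejecting in round 1, the wife gets 408.6912 next round, worth 0.48 × 408.6912 = 196.171776 now.
Offer 153 < 196.171776, so the wife rejects.

Reject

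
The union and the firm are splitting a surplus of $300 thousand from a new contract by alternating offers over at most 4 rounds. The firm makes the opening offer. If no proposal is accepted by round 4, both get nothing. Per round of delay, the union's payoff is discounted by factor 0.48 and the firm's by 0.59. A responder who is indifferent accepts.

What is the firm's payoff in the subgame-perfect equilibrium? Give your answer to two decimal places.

Solve by backward induction from round 4.
Round 4 (the union proposes): rejection yields 0 for the firm; the union offers 0 and keeps 300.
Round 3 (the firm proposes): the union can get 300 next round, worth 0.48 × 300 = 144 now. The firm offers 144 and keeps 300 − 144 = 156.
Round 2 (the union proposes): the firm can get 156 next round, worth 0.59 × 156 = 92.04 now. The union offers 92.04 and keeps 300 − 92.04 = 207.96.
Round 1 (the firm proposes): the union can get 207.96 next round, worth 0.48 × 207.96 = 99.8208 now, so the firm offers 99.8208, keeping 200.1792.

200.18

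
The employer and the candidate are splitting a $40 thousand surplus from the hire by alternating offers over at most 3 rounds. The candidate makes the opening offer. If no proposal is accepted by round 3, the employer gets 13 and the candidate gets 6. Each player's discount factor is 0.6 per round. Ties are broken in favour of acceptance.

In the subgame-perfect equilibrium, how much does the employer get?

Work backward from the last round.
Round 3 (the candidate proposes): the employer gets 13 if talks fail, so the candidate offers 13 and keeps 27.
Round 2 (the employer proposes): the candidate can get 27 next round, worth 0.6 × 27 = 16.2 now. The employer offers 16.2 and keeps 40 − 16.2 = 23.8.
Round 1 (the candidate proposes): the employer can get 23.8 next round, worth 0.6 × 23.8 = 14.28 now; the candidate offers that and keeps 25.72.

14.28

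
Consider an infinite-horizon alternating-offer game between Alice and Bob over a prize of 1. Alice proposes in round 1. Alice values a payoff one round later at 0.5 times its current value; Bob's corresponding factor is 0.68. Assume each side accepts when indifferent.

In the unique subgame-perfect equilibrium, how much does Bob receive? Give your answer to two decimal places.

In a stationary SPE each proposer offers the other exactly their discounted continuation value.
If Alice keeps x when proposing and Bob keeps y when proposing, then x = 1 − 0.68y and y = 1 − 0.5x.
Solving: x = 1(1 − 0.68) / (1 − 0.5·0.68) = 0.32 / 0.66 ≈ 0.4848.
Bob gets 1 − 0.4848 ≈ 0.5152.

0.52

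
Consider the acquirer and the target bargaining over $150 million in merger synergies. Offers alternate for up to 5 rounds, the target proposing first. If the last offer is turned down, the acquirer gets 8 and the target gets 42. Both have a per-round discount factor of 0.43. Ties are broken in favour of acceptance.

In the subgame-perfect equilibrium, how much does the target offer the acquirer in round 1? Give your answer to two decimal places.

By backward induction:
Round 5 (the target proposes): the acquirer gets 8 if talks fail, so the target offers 8 and keeps 142.
Round 4 (the acquirer proposes): the target can get 142 next round, worth 0.43 × 142 = 61.06 now. The acquirer offers 61.06 and keeps 150 − 61.06 = 88.94.
Round 3 (the target proposes): the acquirer can get 88.94 next round, worth 0.43 × 88.94 = 38.2442 now, so the target offers 38.2442, keeping 111.7558.
Round 2 (the acquirer proposes): the target can get 111.7558 next round, worth 0.43 × 111.7558 = 48.054994 now, so the acquirer offers 48.054994, keeping 101.945006.
Round 1 (the target proposes): the acquirer can get 101.945006 next round, worth 0.43 × 101.945006 = 43.83635258 now, so the target offers 43.83635258, keeping 106.16364742.

43.84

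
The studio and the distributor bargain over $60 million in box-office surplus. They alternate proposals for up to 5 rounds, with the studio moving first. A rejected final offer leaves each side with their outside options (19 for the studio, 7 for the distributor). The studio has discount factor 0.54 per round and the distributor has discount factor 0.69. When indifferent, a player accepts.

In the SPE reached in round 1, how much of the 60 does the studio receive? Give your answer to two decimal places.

32.89

Round 5 (the studio proposes): the distributor gets 7 if talks fail, so the studio offers 7 and keeps 53.
Round 4 (the distributor proposes): the studio can get 53 next round, worth 0.54 × 53 = 28.62 now, so the distributor offers 28.62, keeping 31.38.
Round 3 (the studio proposes): the distributor can get 31.38 next round, worth 0.69 × 31.38 = 21.6522 now. The studio offers 21.6522 and keeps 60 − 21.6522 = 38.3478.
Round 2 (the distributor proposes): the studio can get 38.3478 next round, worth 0.54 × 38.3478 = 20.707812 now. The distributor offers 20.707812 and keeps 60 − 20.707812 = 39.292188.
Round 1 (the studio proposes): the distributor can get 39.292188 next round, worth 0.69 × 39.292188 = 27.11160972 now, so the studio offers 27.11160972, keeping 32.88839028.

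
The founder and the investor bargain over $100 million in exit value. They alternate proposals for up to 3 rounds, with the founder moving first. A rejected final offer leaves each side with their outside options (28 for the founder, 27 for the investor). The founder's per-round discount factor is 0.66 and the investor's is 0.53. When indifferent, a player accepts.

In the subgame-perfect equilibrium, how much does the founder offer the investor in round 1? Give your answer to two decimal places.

Round 3 (the founder proposes): the investor gets 27 if talks fail, so the founder offers 27 and keeps 73.
Round 2 (the investor proposes): the founder can get 73 next round, worth 0.66 × 73 = 48.18 now. The investor offers 48.18 and keeps 100 − 48.18 = 51.82.
Round 1 (the founder proposes): the investor can get 51.82 next round, worth 0.53 × 51.82 = 27.4646 now, so the founder offers 27.4646, keeping 72.5354.

27.46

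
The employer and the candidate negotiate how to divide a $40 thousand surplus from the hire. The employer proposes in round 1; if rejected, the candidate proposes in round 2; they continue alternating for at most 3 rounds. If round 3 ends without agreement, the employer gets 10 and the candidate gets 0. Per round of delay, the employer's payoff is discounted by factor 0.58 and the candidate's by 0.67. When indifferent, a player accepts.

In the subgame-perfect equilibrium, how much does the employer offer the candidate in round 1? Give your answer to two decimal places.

11.26

Round 3 (the employer proposes): the candidate will accept anything ≥ 0, so the employer offers 0 and keeps 40.
Round 2 (the candidate proposes): the employer can get 40 next round, worth 0.58 × 40 = 23.2 now; the candidate offers that and keeps 16.8.
Round 1 (the employer proposes): the candidate can get 16.8 next round, worth 0.67 × 16.8 = 11.256 now, so the employer offers 11.256, keeping 28.744.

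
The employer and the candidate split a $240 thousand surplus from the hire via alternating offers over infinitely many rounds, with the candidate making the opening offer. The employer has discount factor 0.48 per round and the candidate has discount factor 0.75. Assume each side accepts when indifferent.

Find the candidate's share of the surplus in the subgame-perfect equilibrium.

When the candidate proposes, the employer accepts any offer worth at least 0.48 times what the employer would get by proposing next round; and vice versa.
This gives x = 240 − 0.48y and y = 240 − 0.75x, where x and y are each side's share when it proposes.
Hence (1 − 0.48·0.75)x = 240(1 − 0.48), i.e. 0.64·x = 124.8.
x = 195; the employer's share is 240 − x = 45.

195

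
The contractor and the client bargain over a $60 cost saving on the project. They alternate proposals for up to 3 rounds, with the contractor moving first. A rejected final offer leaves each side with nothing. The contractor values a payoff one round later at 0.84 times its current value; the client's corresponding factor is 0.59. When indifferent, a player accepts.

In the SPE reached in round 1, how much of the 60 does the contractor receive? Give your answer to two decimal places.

Round 3 (the contractor proposes): rejection yields 0 for the client; the contractor offers 0 and keeps 60.
Round 2 (the client proposes): the contractor can get 60 next round, worth 0.84 × 60 = 50.4 now. The client offers 50.4 and keeps 60 − 50.4 = 9.6.
Round 1 (the contractor proposes): the client can get 9.6 next round, worth 0.59 × 9.6 = 5.664 now, so the contractor offers 5.664, keeping 54.336.

54.34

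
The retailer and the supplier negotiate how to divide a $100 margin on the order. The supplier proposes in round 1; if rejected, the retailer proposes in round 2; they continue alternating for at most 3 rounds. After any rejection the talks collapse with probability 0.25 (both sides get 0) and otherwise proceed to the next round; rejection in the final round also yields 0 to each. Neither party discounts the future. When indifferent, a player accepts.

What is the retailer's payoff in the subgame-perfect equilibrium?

Round 3 (the supplier proposes): the retailer will accept anything ≥ 0, so the supplier offers 0 and keeps 100.
Round 2 (the retailer proposes): rejecting gives the supplier an expected 0.75 × 100 = 75, so the retailer offers 75, keeping 25.
Round 1 (the supplier proposes): rejecting gives the retailer an expected 0.75 × 25 = 18.75. The supplier offers 18.75 and keeps 100 − 18.75 = 81.25.

18.75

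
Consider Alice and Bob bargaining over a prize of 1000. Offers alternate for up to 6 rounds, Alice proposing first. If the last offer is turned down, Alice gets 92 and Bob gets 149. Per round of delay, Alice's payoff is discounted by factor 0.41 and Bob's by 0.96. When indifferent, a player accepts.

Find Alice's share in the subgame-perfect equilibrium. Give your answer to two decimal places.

75.62

Round 6 (Bob proposes): Alice gets 92 if talks fail, so Bob offers 92 and keeps 908.
Round 5 (Alice proposes): Bob can get 908 next round, worth 0.96 × 908 = 871.68 now; Alice offers that and keeps 128.32.
Round 4 (Bob proposes): Alice can get 128.32 next round, worth 0.41 × 128.32 = 52.6112 now. Bob offers 52.6112 and keeps 1000 − 52.6112 = 947.3888.
Round 3 (Alice proposes): Bob can get 947.3888 next round, worth 0.96 × 947.3888 = 909.493248 now. Alice offers 909.493248 and keeps 1000 − 909.493248 = 90.506752.
Round 2 (Bob proposes): Alice can get 90.506752 next round, worth 0.41 × 90.506752 = 37.10776832 now. Bob offers 37.10776832 and keeps 1000 − 37.10776832 = 962.89223168.
Round 1 (Alice proposes): Bob can get 962.89223168 next round, worth 0.96 × 962.89223168 = 924.3765424128 now, so Alice offers 924.3765424128, keeping 75.6234575872.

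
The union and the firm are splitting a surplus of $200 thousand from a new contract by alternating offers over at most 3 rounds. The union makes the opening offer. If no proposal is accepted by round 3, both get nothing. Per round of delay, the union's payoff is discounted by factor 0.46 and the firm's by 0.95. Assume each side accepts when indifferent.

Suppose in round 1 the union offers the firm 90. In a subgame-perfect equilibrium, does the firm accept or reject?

Work out the firm's continuation value if the offer is rejected.
Round 3 (the union proposes): the firm will accept anything ≥ 0, so the union offers 0 and keeps 200.
Round 2 (the firm proposes): the union can get 200 next round, worth 0.46 × 200 = 92 now, so the firm offers 92, keeping 108.
So by rejecting in round 1, the firm gets 108 next round, worth 0.95 × 108 = 102.6 now.
Offer 90 < 102.6, so the firm rejects.

Reject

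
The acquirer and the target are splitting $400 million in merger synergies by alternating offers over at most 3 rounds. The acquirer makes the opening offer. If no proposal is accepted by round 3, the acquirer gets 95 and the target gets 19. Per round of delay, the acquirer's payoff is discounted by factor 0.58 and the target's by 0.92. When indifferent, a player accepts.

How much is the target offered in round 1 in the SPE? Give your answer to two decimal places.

By backward induction:
Round 3 (the acquirer proposes): the target gets 19 if talks fail, so the acquirer offers 19 and keeps 381.
Round 2 (the target proposes): the acquirer can get 381 next round, worth 0.58 × 381 = 220.98 now. The target offers 220.98 and keeps 400 − 220.98 = 179.02.
Round 1 (the acquirer proposes): the target can get 179.02 next round, worth 0.92 × 179.02 = 164.6984 now; the acquirer offers that and keeps 235.3016.

164.70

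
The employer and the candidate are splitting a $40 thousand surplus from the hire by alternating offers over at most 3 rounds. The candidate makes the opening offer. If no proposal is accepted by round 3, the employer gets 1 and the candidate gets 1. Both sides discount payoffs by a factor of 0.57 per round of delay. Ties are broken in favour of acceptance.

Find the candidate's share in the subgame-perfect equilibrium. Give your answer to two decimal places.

Round 3 (the candidate proposes): the employer gets 1 if talks fail, so the candidate offers 1 and keeps 39.
Round 2 (the employer proposes): the candidate can get 39 next round, worth 0.57 × 39 = 22.23 now. The employer offers 22.23 and keeps 40 − 22.23 = 17.77.
Round 1 (the candidate proposes): the employer can get 17.77 next round, worth 0.57 × 17.77 = 10.1289 now; the candidate offers that and keeps 29.8711.

29.87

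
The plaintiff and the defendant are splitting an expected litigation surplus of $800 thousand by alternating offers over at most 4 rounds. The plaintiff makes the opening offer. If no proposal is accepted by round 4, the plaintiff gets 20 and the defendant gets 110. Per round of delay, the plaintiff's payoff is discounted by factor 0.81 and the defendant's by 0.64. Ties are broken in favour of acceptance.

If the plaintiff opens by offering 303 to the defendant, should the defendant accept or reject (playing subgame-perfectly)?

Reject

Work out the defendant's continuation value if the offer is rejected.
Round 4 (the defendant proposes): the plaintiff gets 20 if talks fail, so the defendant offers 20 and keeps 780.
Round 3 (the plaintiff proposes): the defendant can get 780 next round, worth 0.64 × 780 = 499.2 now. The plaintiff offers 499.2 and keeps 800 − 499.2 = 300.8.
Round 2 (the defendant proposes): the plaintiff can get 300.8 next round, worth 0.81 × 300.8 = 243.648 now. The defendant offers 243.648 and keeps 800 − 243.648 = 556.352.
So by rejecting in round 1, the defendant gets 556.352 next round, worth 0.64 × 556.352 = 356.06528 now.
Offer 303 < 356.06528, so the defendant rejects.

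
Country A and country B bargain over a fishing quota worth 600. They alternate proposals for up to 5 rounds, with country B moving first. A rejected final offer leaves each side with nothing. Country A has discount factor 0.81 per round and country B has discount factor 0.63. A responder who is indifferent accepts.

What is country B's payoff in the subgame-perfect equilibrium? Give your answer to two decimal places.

328.42

Round 5 (country B proposes): rejection yields 0 for country A; country B offers 0 and keeps 600.
Round 4 (country A proposes): country B can get 600 next round, worth 0.63 × 600 = 378 now; country A offers that and keeps 222.
Round 3 (country B proposes): country A can get 222 next round, worth 0.81 × 222 = 179.82 now; country B offers that and keeps 420.18.
Round 2 (country A proposes): country B can get 420.18 next round, worth 0.63 × 420.18 = 264.7134 now; country A offers that and keeps 335.2866.
Round 1 (country B proposes): country A can get 335.2866 next round, worth 0.81 × 335.2866 = 271.582146 now, so country B offers 271.582146, keeping 328.417854.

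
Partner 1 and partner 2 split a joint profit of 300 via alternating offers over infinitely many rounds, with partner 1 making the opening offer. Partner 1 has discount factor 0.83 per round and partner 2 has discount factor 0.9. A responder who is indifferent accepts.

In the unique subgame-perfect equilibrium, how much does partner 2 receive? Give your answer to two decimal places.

181.42

Let x be partner 1's share when partner 1 proposes and y be partner 2's share when partner 2 proposes.
Partner 2 accepts iff offered ≥ 0.9·y, so x = 300 − 0.9y. Symmetrically y = 300 − 0.83x.
Substituting: x = 300 − 0.9(300 − 0.83x), giving x(1 − 0.83·0.9) = 300(1 − 0.9).
So x = 300 × 0.1 / 0.253 ≈ 118.5771, and partner 2 receives 300 − x ≈ 181.4229.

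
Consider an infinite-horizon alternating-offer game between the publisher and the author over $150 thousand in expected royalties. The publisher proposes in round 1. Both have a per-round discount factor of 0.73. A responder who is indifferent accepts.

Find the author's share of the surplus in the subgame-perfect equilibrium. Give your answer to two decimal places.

63.29

When the publisher proposes, the author accepts any offer worth at least 0.73 times what the author would get by proposing next round; and vice versa.
This gives x = 150 − 0.73y and y = 150 − 0.73x, where x and y are each side's share when it proposes.
Hence (1 − 0.73·0.73)x = 150(1 − 0.73), i.e. 0.4671·x = 40.5.
x ≈ 86.7052; the author's share is 150 − x ≈ 63.2948.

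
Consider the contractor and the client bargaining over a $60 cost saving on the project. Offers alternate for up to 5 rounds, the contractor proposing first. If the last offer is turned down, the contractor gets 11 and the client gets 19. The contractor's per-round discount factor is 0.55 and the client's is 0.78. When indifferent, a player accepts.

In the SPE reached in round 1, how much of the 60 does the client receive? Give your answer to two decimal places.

Round 5 (the contractor proposes): the client gets 19 if talks fail, so the contractor offers 19 and keeps 41.
Round 4 (the client proposes): the contractor can get 41 next round, worth 0.55 × 41 = 22.55 now. The client offers 22.55 and keeps 60 − 22.55 = 37.45.
Round 3 (the contractor proposes): the client can get 37.45 next round, worth 0.78 × 37.45 = 29.211 now. The contractor offers 29.211 and keeps 60 − 29.211 = 30.789.
Round 2 (the client proposes): the contractor can get 30.789 next round, worth 0.55 × 30.789 = 16.93395 now, so the client offers 16.93395, keeping 43.06605.
Round 1 (the contractor proposes): the client can get 43.06605 next round, worth 0.78 × 43.06605 = 33.591519 now. The contractor offers 33.591519 and keeps 60 − 33.591519 = 26.408481.

33.59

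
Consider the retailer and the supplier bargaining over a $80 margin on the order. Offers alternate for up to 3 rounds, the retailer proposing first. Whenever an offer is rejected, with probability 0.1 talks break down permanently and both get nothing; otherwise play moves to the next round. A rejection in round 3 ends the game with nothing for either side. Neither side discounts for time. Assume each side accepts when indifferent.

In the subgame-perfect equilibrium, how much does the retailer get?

Round 3 (the retailer proposes): the supplier will accept anything ≥ 0, so the retailer offers 0 and keeps 80.
Round 2 (the supplier proposes): rejecting gives the retailer an expected 0.9 × 80 = 72. The supplier offers 72 and keeps 80 − 72 = 8.
Round 1 (the retailer proposes): rejecting gives the supplier an expected 0.9 × 8 = 7.2. The retailer offers 7.2 and keeps 80 − 7.2 = 72.8.

72.8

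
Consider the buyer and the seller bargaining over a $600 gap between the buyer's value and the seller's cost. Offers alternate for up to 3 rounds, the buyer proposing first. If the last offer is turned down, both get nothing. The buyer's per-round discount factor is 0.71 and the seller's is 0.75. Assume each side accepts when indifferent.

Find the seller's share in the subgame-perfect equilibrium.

Work backward from the last round.
Round 3 (the buyer proposes): rejection yields 0 for the seller; the buyer offers 0 and keeps 600.
Round 2 (the seller proposes): the buyer can get 600 next round, worth 0.71 × 600 = 426 now; the seller offers that and keeps 174.
Round 1 (the buyer proposes): the seller can get 174 next round, worth 0.75 × 174 = 130.5 now; the buyer offers that and keeps 469.5.

130.5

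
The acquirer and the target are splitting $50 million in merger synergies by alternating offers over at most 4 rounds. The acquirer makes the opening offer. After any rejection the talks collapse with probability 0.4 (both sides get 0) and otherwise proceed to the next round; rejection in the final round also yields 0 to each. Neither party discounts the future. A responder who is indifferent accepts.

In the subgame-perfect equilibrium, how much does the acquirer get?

27.2

Round 4 (the target proposes): rejection yields 0 for the acquirer; the target offers 0 and keeps 50.
Round 3 (the acquirer proposes): rejecting gives the target an expected 0.6 × 50 = 30. The acquirer offers 30 and keeps 50 − 30 = 20.
Round 2 (the target proposes): rejecting gives the acquirer an expected 0.6 × 20 = 12, so the target offers 12, keeping 38.
Round 1 (the acquirer proposes): rejecting gives the target an expected 0.6 × 38 = 22.8; the acquirer offers that and keeps 27.2.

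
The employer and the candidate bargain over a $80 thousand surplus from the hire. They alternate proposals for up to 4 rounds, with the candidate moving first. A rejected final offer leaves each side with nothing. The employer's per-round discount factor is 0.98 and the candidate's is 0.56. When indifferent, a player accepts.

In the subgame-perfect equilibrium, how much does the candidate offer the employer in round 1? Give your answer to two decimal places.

77.52

Round 4 (the employer proposes): the candidate will accept anything ≥ 0, so the employer offers 0 and keeps 80.
Round 3 (the candidate proposes): the employer can get 80 next round, worth 0.98 × 80 = 78.4 now. The candidate offers 78.4 and keeps 80 − 78.4 = 1.6.
Round 2 (the employer proposes): the candidate can get 1.6 next round, worth 0.56 × 1.6 = 0.896 now; the employer offers that and keeps 79.104.
Round 1 (the candidate proposes): the employer can get 79.104 next round, worth 0.98 × 79.104 = 77.52192 now, so the candidate offers 77.52192, keeping 2.47808.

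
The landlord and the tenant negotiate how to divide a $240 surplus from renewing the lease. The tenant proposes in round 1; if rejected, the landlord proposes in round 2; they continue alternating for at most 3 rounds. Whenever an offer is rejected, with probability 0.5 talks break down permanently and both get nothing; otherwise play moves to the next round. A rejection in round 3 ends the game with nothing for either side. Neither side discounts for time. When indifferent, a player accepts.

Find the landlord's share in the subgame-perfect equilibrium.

By backward induction:
Round 3 (the tenant proposes): rejection yields 0 for the landlord; the tenant offers 0 and keeps 240.
Round 2 (the landlord proposes): rejecting gives the tenant an expected 0.5 × 240 = 120, so the landlord offers 120, keeping 120.
Round 1 (the tenant proposes): rejecting gives the landlord an expected 0.5 × 120 = 60; the tenant offers that and keeps 180.

60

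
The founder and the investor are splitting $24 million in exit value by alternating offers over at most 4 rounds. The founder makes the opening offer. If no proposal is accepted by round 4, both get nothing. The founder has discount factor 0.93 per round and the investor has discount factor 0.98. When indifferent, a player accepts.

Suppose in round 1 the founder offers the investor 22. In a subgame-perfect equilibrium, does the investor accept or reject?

Work out the investor's continuation value if the offer is rejected.
Round 4 (the investor proposes): rejection yields 0 for the founder; the investor offers 0 and keeps 24.
Round 3 (the founder proposes): the investor can get 24 next round, worth 0.98 × 24 = 23.52 now; the founder offers that and keeps 0.48.
Round 2 (the investor proposes): the founder can get 0.48 next round, worth 0.93 × 0.48 = 0.4464 now; the investor offers that and keeps 23.5536.
So by rejecting in round 1, the investor gets 23.5536 next round, worth 0.98 × 23.5536 = 23.082528 now.
Offer 22 < 23.082528, so the investor rejects.

Reject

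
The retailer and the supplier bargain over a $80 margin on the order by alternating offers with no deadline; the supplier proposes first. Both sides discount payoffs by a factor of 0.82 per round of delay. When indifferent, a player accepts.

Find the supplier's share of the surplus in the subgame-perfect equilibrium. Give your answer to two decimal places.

Let x be the supplier's share when the supplier proposes and y be the retailer's share when the retailer proposes.
The retailer accepts iff offered ≥ 0.82·y, so x = 80 − 0.82y. Symmetrically y = 80 − 0.82x.
Substituting: x = 80 − 0.82(80 − 0.82x), giving x(1 − 0.82·0.82) = 80(1 − 0.82).
So x = 80 × 0.18 / 0.3276 ≈ 43.9560, and the retailer receives 80 − x ≈ 36.0440.

43.96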